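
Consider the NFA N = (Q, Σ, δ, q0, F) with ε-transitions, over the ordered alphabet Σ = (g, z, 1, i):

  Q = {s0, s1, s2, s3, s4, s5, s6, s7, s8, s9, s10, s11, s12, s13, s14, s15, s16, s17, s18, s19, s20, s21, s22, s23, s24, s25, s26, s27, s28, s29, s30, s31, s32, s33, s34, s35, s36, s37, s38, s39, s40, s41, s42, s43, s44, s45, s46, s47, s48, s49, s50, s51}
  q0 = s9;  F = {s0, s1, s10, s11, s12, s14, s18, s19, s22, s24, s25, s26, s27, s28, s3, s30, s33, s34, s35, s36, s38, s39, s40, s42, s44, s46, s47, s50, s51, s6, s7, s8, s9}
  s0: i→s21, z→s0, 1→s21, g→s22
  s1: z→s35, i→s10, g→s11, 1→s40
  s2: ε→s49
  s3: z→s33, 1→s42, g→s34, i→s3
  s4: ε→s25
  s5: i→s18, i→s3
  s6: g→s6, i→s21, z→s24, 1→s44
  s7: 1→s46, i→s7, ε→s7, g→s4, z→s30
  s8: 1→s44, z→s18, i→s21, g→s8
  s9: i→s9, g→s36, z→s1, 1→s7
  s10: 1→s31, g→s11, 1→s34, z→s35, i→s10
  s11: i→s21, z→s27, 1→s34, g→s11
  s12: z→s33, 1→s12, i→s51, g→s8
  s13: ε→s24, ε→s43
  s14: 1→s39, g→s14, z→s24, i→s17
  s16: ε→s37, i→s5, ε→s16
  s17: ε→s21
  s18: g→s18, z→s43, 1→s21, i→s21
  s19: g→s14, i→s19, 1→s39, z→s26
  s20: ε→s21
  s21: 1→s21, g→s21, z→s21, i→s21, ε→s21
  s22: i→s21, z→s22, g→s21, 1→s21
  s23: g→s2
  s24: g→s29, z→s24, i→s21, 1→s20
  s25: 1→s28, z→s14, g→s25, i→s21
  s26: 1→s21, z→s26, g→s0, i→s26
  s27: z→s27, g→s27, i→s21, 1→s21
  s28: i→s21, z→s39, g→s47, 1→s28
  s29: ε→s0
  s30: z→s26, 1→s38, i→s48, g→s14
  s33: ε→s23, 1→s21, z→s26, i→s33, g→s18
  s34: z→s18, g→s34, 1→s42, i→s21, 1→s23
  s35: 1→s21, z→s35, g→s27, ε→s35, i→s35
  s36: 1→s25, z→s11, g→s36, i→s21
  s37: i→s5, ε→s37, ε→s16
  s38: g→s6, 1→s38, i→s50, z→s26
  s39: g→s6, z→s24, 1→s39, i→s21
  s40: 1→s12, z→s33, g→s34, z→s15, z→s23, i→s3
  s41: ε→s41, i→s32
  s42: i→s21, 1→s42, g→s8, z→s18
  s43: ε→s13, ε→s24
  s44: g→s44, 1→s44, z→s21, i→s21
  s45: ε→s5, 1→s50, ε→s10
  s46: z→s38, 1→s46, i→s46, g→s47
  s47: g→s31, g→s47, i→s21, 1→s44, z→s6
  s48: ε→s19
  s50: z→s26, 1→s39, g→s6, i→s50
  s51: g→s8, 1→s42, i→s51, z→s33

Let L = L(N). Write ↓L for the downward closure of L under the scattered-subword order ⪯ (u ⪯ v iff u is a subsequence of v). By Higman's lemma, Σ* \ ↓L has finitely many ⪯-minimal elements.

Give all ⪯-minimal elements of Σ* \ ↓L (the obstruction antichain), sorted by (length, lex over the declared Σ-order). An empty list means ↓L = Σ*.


|Q|=52, |F|=33, |δ|=169 (21 ε).
min D↑ (34 st, q0=0, F={6}): 0:g→1,z→2,1→3,i→0 1:g→1,z→4,1→5,i→6 2:g→4,z→7,1→8,i→9 3:g→5,z→10,1→11,i→3 4:g→4,z→12,1→13,i→6 5:g→5,z→14,1→15,i→6 6:g→6,z→6,1→6,i→6 7:g→12,z→7,1→6,i→7 8:g→13,z→16,1→17,i→18 9:g→4,z→7,1→13,i→9 10:g→14,z→19,1→20,i→21 11:g→22,z→20,1→11,i→11 12:g→12,z→12,1→6,i→6 13:g→13,z→23,1→24,i→6 14:g→14,z→25,1→26,i→6 15:g→22,z→26,1→15,i→6 16:g→23,z→19,1→6,i→16 17:g→27,z→16,1→17,i→28 18:g→13,z→16,1→24,i→18 19:g→29,z→19,1→6,i→19 20:g→30,z→19,1→20,i→31 21:g→14,z→19,1→26,i→21 22:g→22,z→30,1→32,i→6 23:g→23,z→25,1→6,i→6 24:g→27,z→23,1→24,i→6 25:g→29,z→25,1→6,i→6 26:g→30,z→25,1→26,i→6 27:g→27,z→23,1→32,i→6 28:g→27,z→16,1→24,i→28 29:g→33,z→29,1→6,i→6 30:g→30,z→25,1→32,i→6 31:g→30,z→19,1→26,i→31 32:g→32,z→6,1→32,i→6 33:g→6,z→33,1→6,i→6 [Hopcroft].
'gi': |S_i|=[46, 28, 2] end={s17,s21} ∉↓L; 2/2 single-dels accept.
'zz1': |S_i|=[46, 38, 17, 2] end={s20,s21} — reject; 3/3 deletions ∈↓L.
'zi1i': N↓-sim [46, 38, 32, 19, 1] end={s21} rej; 4/4 single-dels accept.
'11g1z': run [46, 39, 27, 16, 3, 1] end={s21} ∉↓L; 5/5 single-dels accept.
'1zzggg': run [46, 39, 25, 9, 4, 2, 1] end={s21} ∉↓L; 6/6 single-dels accept.
5 minimals (antichain).

A = [gi, zz1, zi1i, 11g1z, 1zzggg].


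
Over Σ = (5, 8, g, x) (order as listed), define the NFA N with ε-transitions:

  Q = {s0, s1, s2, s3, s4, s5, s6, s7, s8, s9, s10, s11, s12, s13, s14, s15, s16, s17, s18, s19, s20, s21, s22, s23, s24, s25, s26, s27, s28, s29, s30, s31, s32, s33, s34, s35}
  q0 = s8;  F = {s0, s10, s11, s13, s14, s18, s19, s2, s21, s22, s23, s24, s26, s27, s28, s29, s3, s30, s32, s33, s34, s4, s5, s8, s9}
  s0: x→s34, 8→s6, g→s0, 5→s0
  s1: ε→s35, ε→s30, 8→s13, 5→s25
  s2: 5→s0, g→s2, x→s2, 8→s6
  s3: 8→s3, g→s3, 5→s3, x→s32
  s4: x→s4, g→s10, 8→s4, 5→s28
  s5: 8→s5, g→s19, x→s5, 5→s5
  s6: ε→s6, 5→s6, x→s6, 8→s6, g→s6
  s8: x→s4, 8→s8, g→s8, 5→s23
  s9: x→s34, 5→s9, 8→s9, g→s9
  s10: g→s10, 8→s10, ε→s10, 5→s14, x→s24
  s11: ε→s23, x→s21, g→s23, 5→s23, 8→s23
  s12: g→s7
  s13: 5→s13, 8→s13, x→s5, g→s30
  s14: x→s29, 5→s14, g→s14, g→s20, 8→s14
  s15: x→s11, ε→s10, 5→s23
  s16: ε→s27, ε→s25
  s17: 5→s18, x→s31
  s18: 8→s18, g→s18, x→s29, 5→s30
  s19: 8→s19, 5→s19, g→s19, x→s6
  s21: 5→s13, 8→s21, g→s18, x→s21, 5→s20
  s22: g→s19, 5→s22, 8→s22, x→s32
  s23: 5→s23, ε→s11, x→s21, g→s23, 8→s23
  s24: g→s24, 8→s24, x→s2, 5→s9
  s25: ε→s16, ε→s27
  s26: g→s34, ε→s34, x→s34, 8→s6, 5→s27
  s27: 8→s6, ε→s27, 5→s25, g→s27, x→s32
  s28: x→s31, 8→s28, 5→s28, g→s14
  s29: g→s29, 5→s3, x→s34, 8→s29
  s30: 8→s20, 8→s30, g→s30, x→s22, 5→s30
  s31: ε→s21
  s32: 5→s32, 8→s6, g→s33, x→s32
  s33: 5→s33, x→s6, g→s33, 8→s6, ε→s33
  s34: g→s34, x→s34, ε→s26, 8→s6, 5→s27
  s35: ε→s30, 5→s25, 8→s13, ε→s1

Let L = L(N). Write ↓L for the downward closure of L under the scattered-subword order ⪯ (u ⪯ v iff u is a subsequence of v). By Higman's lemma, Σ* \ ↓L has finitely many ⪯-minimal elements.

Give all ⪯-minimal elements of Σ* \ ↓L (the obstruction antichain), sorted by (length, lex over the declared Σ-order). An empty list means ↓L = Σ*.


Antichain: [xgxx8, 5x5xgx].

|Q|=36, |F|=25, |δ|=134 (18 ε).
min D↑ (24 st, q0=0, F={20}): 0:5→1,8→0,g→0,x→2 1:5→1,8→1,g→1,x→3 2:5→4,8→2,g→5,x→2 3:5→6,8→3,g→7,x→3 4:5→4,8→4,g→8,x→3 5:5→8,8→5,g→5,x→9 6:5→6,8→6,g→10,x→11 7:5→10,8→7,g→7,x→12 8:5→8,8→8,g→8,x→12 9:5→13,8→9,g→9,x→14 10:5→10,8→10,g→10,x→15 11:5→11,8→11,g→16,x→11 12:5→17,8→12,g→12,x→18 13:5→13,8→13,g→13,x→18 14:5→19,8→20,g→14,x→14 15:5→15,8→15,g→16,x→21 16:5→16,8→16,g→16,x→20 17:5→17,8→17,g→17,x→21 18:5→22,8→20,g→18,x→18 19:5→19,8→20,g→19,x→18 20:5→20,8→20,g→20,x→20 21:5→21,8→20,g→23,x→21 22:5→22,8→20,g→22,x→21 23:5→23,8→20,g→23,x→20.
'xgxx8': N↓-sim [30, 27, 21, 16, 10, 1] end={s6} ∉↓L; 5/5 single-dels accept.
'5x5xgx': run [30, 25, 19, 13, 6, 3, 1] end={s6} — reject; 6/6 del acc.
2 minimals (antichain).


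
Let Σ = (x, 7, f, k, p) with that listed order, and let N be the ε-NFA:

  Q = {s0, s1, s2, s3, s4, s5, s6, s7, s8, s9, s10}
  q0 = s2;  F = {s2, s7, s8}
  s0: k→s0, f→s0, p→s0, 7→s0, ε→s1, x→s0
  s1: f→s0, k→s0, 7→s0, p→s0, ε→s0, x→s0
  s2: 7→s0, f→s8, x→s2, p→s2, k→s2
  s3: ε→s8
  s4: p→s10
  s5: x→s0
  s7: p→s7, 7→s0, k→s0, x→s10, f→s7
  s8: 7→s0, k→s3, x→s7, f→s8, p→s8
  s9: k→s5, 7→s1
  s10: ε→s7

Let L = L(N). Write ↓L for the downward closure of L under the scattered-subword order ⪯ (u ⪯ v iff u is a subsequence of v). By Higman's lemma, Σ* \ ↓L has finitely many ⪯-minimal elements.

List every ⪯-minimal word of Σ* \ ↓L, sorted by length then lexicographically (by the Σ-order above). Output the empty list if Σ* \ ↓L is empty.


|Q|=11, |F|=3, |δ|=33 (4 ε).
min D↑ (4 st, q0=0, F={1}): 0:x→0,7→1,f→2,k→0,p→0 1:x→1,7→1,f→1,k→1,p→1 2:x→3,7→1,f→2,k→2,p→2 3:x→3,7→1,f→3,k→1,p→3 (ε-aug+det+¬).
'7': |S_i|=[7, 2] end={s0,s1} rej; 1/1 deletions ∈↓L.
'fxk': |S_i|=[7, 6, 4, 2] end={s0,s1} ∉↓L; 3/3 del acc.
2 minimals (antichain).

min(Σ*\↓L) = [7, fxk].


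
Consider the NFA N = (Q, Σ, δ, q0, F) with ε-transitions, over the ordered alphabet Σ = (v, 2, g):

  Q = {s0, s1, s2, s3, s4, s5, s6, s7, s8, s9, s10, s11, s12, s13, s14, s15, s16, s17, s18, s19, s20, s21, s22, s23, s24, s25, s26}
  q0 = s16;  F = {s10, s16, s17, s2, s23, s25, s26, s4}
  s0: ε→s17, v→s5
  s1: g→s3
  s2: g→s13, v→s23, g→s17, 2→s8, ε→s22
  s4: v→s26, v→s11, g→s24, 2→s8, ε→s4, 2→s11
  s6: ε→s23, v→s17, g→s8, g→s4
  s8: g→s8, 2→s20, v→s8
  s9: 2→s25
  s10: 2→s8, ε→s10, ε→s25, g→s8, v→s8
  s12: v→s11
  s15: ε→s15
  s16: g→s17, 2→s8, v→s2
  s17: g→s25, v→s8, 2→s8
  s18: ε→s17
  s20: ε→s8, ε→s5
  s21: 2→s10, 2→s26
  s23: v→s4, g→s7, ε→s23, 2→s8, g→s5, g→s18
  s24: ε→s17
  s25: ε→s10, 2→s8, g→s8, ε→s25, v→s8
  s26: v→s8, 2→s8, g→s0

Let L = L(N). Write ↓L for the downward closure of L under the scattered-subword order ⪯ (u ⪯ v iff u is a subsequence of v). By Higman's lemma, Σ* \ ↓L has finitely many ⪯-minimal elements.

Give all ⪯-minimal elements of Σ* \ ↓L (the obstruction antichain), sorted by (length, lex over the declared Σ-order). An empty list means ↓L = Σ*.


min(Σ*\↓L) = [2, gv, ggg, vvvvv].

|Q|=27, |F|=8, |δ|=55 (14 ε).
min D↑ (8 st, q0=0, F={2}): 0:v→1,2→2,g→3 1:v→4,2→2,g→3 2:v→2,2→2,g→2 3:v→2,2→2,g→5 4:v→6,2→2,g→3 5:v→2,2→2,g→2 6:v→7,2→2,g→3 7:v→2,2→2,g→3 (ε-aug+det+¬).
'2': N↓-sim [18, 4] end={s11,s20,s5,s8} ∉↓L; 1/1 deletions ∈↓L.
'gv': |S_i|=[18, 11, 3] end={s20,s5,s8} ∉↓L; 2/2 single-dels accept.
'ggg': run [18, 11, 5, 3] end={s20,s5,s8} rej; 3/3 single-dels accept.
'vvvvv': |S_i|=[18, 17, 14, 11, 9, 3] end={s20,s5,s8} ∉↓L; 5/5 del acc.
4 obstructions.


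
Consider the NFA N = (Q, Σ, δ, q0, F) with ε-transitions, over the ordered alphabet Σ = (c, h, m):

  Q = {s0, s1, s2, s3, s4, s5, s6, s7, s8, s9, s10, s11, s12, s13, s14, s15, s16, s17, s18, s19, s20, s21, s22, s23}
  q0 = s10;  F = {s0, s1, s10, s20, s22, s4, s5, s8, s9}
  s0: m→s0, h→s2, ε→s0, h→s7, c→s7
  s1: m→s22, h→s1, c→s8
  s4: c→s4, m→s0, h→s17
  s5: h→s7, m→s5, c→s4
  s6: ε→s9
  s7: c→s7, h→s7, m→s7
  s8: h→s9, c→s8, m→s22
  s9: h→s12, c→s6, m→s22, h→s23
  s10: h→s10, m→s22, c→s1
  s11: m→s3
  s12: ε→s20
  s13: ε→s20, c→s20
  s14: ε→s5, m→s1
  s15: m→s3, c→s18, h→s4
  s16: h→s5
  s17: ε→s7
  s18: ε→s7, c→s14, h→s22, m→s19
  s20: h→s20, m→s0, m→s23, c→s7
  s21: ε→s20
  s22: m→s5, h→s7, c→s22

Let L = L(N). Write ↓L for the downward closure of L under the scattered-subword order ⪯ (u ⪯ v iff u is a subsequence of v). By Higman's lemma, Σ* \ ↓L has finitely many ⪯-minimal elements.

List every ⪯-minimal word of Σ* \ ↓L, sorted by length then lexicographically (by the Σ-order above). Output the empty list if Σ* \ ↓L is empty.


min(Σ*\↓L) = [mh, cchhc, mmcmc].

|Q|=24, |F|=9, |δ|=51 (8 ε).
min D↑ (10 st, q0=0, F={4}): 0:c→1,h→0,m→2 1:c→3,h→1,m→2 2:c→2,h→4,m→5 3:c→3,h→6,m→2 4:c→4,h→4,m→4 5:c→7,h→4,m→5 6:c→6,h→8,m→2 7:c→7,h→4,m→9 8:c→4,h→8,m→9 9:c→4,h→4,m→9.
'mh': N↓-sim [15, 8, 3] end={s17,s2,s7} — reject; 2/2 del acc.
'cchhc': N↓-sim [15, 14, 13, 12, 7, 1] end={s7} rej; 5/5 del acc.
'mmcmc': run [15, 8, 6, 5, 3, 1] end={s7} ∉↓L; 5/5 del acc.
3 obstructions.


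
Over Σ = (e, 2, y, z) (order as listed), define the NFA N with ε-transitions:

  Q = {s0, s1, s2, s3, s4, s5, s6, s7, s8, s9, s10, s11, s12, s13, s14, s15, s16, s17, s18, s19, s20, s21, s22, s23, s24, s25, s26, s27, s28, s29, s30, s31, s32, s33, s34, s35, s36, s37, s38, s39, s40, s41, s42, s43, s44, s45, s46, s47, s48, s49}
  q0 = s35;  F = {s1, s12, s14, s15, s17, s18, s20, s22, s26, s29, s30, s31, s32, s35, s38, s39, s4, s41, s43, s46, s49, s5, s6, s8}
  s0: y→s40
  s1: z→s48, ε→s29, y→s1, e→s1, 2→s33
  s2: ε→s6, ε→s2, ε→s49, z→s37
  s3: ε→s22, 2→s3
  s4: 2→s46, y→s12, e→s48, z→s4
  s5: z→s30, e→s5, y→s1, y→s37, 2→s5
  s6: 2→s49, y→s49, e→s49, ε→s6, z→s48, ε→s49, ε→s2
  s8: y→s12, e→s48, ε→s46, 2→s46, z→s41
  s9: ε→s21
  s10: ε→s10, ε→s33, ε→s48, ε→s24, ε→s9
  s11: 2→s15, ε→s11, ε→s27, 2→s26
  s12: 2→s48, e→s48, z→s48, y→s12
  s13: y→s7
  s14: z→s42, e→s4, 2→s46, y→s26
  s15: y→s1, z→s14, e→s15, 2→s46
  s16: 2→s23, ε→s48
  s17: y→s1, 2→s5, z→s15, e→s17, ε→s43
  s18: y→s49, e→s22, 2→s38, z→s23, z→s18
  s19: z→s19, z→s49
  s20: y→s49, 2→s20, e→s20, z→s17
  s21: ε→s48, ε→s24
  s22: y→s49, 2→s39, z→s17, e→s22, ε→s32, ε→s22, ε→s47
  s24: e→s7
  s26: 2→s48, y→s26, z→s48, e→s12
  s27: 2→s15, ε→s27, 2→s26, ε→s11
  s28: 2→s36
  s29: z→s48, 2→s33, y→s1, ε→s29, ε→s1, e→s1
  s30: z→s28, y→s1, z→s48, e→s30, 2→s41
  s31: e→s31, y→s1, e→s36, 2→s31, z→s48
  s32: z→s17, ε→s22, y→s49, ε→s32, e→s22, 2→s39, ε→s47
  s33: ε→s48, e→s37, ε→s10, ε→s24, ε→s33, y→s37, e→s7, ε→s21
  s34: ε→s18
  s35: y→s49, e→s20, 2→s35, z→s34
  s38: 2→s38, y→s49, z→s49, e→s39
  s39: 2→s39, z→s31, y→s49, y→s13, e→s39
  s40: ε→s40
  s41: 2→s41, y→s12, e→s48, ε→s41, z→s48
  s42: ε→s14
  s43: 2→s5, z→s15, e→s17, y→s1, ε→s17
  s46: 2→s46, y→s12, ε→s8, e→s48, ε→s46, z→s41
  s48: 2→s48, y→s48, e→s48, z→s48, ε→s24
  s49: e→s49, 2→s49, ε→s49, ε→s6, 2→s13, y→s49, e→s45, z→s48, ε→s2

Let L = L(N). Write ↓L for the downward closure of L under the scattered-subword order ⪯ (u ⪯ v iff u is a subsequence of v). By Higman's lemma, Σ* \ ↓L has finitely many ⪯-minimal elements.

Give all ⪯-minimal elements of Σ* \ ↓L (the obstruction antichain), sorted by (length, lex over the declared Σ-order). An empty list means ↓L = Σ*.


|Q|=50, |F|=24, |δ|=170 (47 ε).
min D↑ (20 st, q0=0, F={5}): 0:e→1,2→0,y→2,z→3 1:e→1,2→1,y→2,z→4 2:e→2,2→2,y→2,z→5 3:e→6,2→7,y→2,z→3 4:e→4,2→8,y→9,z→10 5:e→5,2→5,y→5,z→5 6:e→6,2→11,y→2,z→4 7:e→11,2→7,y→2,z→2 8:e→8,2→8,y→9,z→12 9:e→9,2→5,y→9,z→5 10:e→10,2→13,y→9,z→14 11:e→11,2→11,y→2,z→15 12:e→12,2→16,y→9,z→5 13:e→5,2→13,y→17,z→16 14:e→18,2→13,y→19,z→14 15:e→15,2→15,y→9,z→5 16:e→5,2→16,y→17,z→5 17:e→5,2→5,y→17,z→5 18:e→5,2→13,y→17,z→18 19:e→17,2→5,y→19,z→5 (ε-aug+det+¬).
'yz': |S_i|=[41, 17, 4] end={s24,s37,s48,s7} ∉↓L; 2/2 del acc.
'ezy2': run [41, 36, 26, 12, 8] end={s10,s21,s24,s33,s37,s48,s7,s9} — reject; 4/4 deletions ∈↓L.
'z2zz': N↓-sim [41, 39, 26, 21, 6] end={s24,s28,s36,s37,s48,s7} rej; 4/4 single-dels accept.
'ezz2e': N↓-sim [41, 36, 26, 22, 13, 4] end={s24,s37,s48,s7} ∉↓L; 5/5 single-dels accept.
'ezzzee': |S_i|=[41, 36, 26, 22, 13, 8, 3] end={s24,s48,s7} rej; 6/6 deletions ∈↓L.
5 words, ⪯-incomp.

A = [yz, ezy2, z2zz, ezz2e, ezzzee].


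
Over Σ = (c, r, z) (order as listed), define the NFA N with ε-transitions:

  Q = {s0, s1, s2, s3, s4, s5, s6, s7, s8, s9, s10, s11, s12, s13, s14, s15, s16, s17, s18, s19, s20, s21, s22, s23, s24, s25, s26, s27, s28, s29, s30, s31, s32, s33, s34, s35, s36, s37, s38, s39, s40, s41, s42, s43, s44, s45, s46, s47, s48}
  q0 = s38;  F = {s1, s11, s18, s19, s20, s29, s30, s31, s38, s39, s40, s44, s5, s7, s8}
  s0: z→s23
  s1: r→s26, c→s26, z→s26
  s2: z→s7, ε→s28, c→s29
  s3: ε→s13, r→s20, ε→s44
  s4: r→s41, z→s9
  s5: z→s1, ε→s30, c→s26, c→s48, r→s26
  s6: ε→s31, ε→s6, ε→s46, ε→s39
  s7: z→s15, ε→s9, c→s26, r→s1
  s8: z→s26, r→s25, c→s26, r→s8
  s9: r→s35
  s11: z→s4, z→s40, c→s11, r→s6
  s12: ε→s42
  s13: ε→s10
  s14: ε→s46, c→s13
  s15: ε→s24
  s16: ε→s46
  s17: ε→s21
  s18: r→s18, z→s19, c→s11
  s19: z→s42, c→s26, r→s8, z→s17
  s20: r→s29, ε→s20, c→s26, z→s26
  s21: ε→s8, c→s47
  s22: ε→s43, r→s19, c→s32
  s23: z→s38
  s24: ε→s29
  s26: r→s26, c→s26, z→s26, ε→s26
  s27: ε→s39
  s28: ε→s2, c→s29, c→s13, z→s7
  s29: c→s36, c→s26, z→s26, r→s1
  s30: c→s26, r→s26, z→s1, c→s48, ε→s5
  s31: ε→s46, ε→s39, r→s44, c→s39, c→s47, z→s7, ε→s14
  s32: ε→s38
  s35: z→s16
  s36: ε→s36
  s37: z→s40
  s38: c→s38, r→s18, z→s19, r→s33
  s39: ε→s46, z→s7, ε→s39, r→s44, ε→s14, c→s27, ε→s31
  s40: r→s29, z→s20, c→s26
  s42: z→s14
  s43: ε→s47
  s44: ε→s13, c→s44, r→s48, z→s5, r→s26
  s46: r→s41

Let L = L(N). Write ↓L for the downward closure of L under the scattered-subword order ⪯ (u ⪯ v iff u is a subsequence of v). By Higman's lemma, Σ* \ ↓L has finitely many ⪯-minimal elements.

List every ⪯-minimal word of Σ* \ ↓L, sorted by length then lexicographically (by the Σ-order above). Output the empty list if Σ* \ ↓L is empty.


|Q|=49, |F|=15, |δ|=110 (34 ε).
min D↑ (14 st, q0=0, F={4}): 0:c→0,r→1,z→2 1:c→3,r→1,z→2 2:c→4,r→5,z→5 3:c→3,r→6,z→7 4:c→4,r→4,z→4 5:c→4,r→5,z→4 6:c→6,r→8,z→9 7:c→4,r→10,z→11 8:c→8,r→4,z→12 9:c→4,r→13,z→10 10:c→4,r→13,z→4 11:c→4,r→10,z→4 12:c→4,r→4,z→13 13:c→4,r→4,z→4.
'zc': N↓-sim [37, 28, 6] end={s10,s13,s26,s36,s47,s48} rej; 2/2 del acc.
'zrz': |S_i|=[37, 28, 10, 4] end={s16,s26,s41,s46} — reject; 3/3 single-dels accept.
'zzz': |S_i|=[37, 28, 21, 7] end={s10,s13,s14,s16,s26,s41,s46} — reject; 3/3 del acc.
'rcrrr': N↓-sim [37, 36, 28, 24, 12, 3] end={s26,s41,s48} — reject; 5/5 deletions ∈↓L.
4 words, ⪯-incomp.

A = [zc, zrz, zzz, rcrrr].


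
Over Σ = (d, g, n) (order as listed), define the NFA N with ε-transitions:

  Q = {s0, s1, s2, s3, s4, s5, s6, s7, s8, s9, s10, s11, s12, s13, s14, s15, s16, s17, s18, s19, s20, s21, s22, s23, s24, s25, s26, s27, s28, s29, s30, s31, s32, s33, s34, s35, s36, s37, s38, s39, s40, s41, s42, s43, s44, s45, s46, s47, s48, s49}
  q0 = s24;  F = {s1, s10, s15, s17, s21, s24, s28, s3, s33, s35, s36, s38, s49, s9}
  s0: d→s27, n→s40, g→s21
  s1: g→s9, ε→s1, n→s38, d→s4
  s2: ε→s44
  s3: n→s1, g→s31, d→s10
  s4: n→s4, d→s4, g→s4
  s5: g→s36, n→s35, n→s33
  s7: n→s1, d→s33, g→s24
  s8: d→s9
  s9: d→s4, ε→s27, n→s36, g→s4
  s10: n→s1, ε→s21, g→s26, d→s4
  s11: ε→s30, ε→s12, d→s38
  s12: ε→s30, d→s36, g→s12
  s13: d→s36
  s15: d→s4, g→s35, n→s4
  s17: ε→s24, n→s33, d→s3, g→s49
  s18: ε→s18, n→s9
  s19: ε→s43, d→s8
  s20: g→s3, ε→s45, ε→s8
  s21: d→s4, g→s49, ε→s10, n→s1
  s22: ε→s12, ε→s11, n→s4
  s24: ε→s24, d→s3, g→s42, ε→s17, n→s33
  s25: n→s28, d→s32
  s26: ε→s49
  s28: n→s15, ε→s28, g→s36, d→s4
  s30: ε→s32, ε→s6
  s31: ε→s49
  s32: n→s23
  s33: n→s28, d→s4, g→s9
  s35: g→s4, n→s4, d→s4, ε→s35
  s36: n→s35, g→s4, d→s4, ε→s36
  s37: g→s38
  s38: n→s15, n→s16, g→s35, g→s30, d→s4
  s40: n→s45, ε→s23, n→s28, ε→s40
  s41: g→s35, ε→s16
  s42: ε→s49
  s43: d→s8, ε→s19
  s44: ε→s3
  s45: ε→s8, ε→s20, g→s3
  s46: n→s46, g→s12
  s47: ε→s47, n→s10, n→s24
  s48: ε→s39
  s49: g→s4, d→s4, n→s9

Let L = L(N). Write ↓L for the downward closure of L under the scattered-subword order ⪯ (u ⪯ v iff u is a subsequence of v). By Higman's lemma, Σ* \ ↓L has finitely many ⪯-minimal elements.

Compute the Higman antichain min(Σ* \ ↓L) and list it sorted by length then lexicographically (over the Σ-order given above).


min(Σ*\↓L) = [gd, gg, nd, ddd, nnnn, dnngn].

|Q|=50, |F|=14, |δ|=112 (34 ε).
min D↑ (13 st, q0=0, F={6}): 0:d→1,g→2,n→3 1:d→4,g→2,n→5 2:d→6,g→6,n→7 3:d→6,g→7,n→8 4:d→6,g→2,n→5 5:d→6,g→7,n→9 6:d→6,g→6,n→6 7:d→6,g→6,n→10 8:d→6,g→10,n→11 9:d→6,g→12,n→11 10:d→6,g→6,n→12 11:d→6,g→12,n→6 12:d→6,g→6,n→6.
'gd': run [24, 13, 1] end={s4} ∉↓L; 2/2 del acc.
'gg': |S_i|=[24, 13, 1] end={s4} — reject; 2/2 deletions ∈↓L.
'nd': |S_i|=[24, 15, 1] end={s4} ∉↓L; 2/2 del acc.
'ddd': run [24, 19, 17, 1] end={s4} rej; 3/3 single-dels accept.
'nnnn': |S_i|=[24, 15, 11, 5, 1] end={s4} ∉↓L; 4/4 deletions ∈↓L.
'dnngn': N↓-sim [24, 19, 13, 10, 6, 2] end={s23,s4} ∉↓L; 5/5 single-dels accept.
6 obstructions.


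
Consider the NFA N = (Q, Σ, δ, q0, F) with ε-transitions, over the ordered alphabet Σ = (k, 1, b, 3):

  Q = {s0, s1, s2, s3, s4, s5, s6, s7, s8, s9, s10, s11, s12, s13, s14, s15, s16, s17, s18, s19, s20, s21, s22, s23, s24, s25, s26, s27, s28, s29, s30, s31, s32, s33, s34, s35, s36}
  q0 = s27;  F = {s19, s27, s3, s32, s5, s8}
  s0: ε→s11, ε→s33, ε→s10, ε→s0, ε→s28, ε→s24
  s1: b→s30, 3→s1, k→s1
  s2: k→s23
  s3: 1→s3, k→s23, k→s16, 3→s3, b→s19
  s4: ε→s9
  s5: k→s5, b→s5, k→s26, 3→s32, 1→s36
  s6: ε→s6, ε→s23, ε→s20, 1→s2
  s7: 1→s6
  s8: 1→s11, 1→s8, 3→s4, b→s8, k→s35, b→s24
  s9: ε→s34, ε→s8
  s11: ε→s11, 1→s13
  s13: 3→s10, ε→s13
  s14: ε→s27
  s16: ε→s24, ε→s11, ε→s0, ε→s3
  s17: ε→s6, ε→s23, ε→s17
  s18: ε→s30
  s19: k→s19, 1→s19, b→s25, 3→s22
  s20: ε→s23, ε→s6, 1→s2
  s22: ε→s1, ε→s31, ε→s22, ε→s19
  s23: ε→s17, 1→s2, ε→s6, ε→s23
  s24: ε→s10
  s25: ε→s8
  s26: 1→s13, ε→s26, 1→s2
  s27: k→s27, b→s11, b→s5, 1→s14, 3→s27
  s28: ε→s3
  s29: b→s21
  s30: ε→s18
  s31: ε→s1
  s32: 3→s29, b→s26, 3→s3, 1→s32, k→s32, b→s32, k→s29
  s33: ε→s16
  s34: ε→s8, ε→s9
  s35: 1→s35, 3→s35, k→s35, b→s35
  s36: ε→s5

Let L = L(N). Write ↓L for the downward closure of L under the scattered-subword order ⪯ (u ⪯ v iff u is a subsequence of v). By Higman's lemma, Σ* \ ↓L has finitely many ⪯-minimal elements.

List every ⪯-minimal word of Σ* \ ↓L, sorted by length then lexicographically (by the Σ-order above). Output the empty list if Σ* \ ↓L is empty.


Antichain: [b33bbk].

|Q|=37, |F|=6, |δ|=91 (42 ε).
min D↑ (7 st, q0=0, F={6}): 0:k→0,1→0,b→1,3→0 1:k→1,1→1,b→1,3→2 2:k→2,1→2,b→2,3→3 3:k→3,1→3,b→4,3→3 4:k→4,1→4,b→5,3→4 5:k→6,1→5,b→5,3→5 6:k→6,1→6,b→6,3→6 (ε-aug+det+¬).
'b33bbk': |S_i|=[34, 32, 30, 28, 17, 12, 1] end={s35} ∉↓L; 6/6 deletions ∈↓L.
1 words, ⪯-incomp.


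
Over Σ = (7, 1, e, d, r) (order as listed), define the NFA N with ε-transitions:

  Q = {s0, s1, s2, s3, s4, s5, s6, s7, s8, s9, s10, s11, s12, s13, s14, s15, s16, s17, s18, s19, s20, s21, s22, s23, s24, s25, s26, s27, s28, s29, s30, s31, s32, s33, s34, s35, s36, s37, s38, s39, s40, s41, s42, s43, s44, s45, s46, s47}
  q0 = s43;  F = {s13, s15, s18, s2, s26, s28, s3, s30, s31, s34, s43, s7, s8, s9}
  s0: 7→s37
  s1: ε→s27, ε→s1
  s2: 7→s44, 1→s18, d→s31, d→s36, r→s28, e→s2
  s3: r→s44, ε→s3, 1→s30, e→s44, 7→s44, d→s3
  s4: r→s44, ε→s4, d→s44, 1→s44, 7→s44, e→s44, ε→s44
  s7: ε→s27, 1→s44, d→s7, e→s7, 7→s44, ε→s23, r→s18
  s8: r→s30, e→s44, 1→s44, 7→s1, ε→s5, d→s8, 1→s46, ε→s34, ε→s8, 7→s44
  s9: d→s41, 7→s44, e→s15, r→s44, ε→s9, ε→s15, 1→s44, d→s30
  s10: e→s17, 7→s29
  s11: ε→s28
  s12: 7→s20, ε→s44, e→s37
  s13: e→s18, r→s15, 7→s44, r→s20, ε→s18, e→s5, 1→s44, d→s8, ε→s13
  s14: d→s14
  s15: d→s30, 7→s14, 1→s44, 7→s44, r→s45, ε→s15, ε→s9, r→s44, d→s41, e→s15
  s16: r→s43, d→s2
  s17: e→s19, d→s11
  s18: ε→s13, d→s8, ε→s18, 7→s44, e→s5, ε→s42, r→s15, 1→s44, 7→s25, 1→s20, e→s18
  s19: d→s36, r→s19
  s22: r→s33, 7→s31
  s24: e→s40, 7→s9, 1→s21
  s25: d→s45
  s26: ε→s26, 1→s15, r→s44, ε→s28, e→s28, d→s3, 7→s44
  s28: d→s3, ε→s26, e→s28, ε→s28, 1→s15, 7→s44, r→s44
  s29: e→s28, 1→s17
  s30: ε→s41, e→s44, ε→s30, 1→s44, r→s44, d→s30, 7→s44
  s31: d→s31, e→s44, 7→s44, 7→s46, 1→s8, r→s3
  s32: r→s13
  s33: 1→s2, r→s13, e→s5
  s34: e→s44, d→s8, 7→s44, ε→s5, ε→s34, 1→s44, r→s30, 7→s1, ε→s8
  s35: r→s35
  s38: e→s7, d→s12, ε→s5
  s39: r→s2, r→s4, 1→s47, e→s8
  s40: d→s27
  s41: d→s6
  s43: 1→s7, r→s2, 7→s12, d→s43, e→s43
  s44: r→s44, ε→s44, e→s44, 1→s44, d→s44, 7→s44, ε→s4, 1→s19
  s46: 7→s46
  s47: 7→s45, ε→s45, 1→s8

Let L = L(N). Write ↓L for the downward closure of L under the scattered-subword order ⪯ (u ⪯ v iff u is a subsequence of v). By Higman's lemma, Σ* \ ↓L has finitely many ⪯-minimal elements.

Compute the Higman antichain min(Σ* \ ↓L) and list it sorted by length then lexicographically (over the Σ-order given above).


A = [7, 11, rde, rrr].

|Q|=48, |F|=14, |δ|=165 (34 ε).
min D↑ (11 st, q0=0, F={1}): 0:7→1,1→2,e→0,d→0,r→3 1:7→1,1→1,e→1,d→1,r→1 2:7→1,1→1,e→2,d→2,r→4 3:7→1,1→4,e→3,d→5,r→6 4:7→1,1→1,e→4,d→7,r→8 5:7→1,1→7,e→1,d→5,r→9 6:7→1,1→8,e→6,d→9,r→1 7:7→1,1→1,e→1,d→7,r→10 8:7→1,1→1,e→8,d→10,r→1 9:7→1,1→10,e→1,d→9,r→1 10:7→1,1→1,e→1,d→10,r→1.
'7': N↓-sim [32, 13] end={s1,s12,s14,s19,s20,s25,s27,s36,s37,s4,s44,s45,…} ∉↓L; 1/1 single-dels accept.
'11': |S_i|=[32, 24, 6] end={s19,s20,s36,s4,s44,s46} ∉↓L; 2/2 del acc.
'rde': run [32, 27, 17, 4] end={s19,s36,s4,s44} rej; 3/3 single-dels accept.
'rrr': run [32, 27, 15, 5] end={s19,s36,s4,s44,s45} — reject; 3/3 single-dels accept.
4 minimals (antichain).


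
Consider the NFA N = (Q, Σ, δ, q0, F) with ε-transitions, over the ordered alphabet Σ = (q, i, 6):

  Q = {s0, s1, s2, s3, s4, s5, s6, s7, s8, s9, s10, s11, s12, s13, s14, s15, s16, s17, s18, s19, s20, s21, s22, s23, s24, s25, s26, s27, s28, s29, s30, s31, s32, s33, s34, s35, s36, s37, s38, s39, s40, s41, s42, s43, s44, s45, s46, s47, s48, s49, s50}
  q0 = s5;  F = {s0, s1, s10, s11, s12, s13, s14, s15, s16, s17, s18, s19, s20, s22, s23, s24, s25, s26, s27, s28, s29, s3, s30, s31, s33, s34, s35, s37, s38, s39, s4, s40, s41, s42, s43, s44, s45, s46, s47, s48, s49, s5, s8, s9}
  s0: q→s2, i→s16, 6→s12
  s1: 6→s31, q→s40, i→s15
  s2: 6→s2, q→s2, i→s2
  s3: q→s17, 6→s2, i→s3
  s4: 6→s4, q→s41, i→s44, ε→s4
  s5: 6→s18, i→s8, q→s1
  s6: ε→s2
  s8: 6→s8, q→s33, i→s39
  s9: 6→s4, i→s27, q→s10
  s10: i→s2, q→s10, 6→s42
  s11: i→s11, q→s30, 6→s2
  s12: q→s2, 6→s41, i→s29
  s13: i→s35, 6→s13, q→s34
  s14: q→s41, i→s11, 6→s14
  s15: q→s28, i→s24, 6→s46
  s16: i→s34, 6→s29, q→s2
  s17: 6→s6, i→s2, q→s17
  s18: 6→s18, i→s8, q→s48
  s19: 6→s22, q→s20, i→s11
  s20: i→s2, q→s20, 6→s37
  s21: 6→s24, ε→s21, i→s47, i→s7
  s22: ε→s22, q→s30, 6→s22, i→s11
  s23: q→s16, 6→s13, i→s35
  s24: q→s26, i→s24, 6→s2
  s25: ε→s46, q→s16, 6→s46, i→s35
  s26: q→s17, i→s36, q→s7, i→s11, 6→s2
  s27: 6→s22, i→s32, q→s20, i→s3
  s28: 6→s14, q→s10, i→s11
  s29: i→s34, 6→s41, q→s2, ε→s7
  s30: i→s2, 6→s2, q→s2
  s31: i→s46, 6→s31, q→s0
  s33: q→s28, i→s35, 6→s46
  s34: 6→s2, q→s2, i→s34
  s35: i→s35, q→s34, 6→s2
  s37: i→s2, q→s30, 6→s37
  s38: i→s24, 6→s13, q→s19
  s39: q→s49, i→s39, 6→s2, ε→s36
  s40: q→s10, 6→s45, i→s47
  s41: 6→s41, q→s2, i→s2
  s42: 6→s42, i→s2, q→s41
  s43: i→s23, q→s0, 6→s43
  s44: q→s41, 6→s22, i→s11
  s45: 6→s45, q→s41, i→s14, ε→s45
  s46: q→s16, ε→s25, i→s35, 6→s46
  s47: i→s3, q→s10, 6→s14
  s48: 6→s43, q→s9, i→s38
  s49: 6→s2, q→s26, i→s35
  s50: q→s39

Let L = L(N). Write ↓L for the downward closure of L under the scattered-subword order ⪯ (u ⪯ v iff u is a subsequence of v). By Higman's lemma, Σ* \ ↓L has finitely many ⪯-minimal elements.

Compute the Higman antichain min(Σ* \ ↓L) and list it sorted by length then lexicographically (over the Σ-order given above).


|Q|=51, |F|=44, |δ|=151 (9 ε).
min D↑ (44 st, q0=0, F={19}): 0:q→1,i→2,6→3 1:q→4,i→5,6→6 2:q→7,i→8,6→2 3:q→9,i→2,6→3 4:q→10,i→11,6→12 5:q→13,i→14,6→15 6:q→16,i→15,6→6 7:q→13,i→17,6→15 8:q→18,i→8,6→19 9:q→20,i→21,6→22 10:q→10,i→19,6→23 11:q→10,i→24,6→25 12:q→26,i→25,6→12 13:q→10,i→27,6→25 14:q→28,i→14,6→19 15:q→29,i→17,6→15 16:q→19,i→29,6→30 17:q→31,i→17,6→19 18:q→28,i→17,6→19 19:q→19,i→19,6→19 20:q→10,i→32,6→33 21:q→34,i→14,6→35 22:q→16,i→36,6→22 23:q→26,i→19,6→23 24:q→37,i→24,6→19 25:q→26,i→27,6→25 26:q→19,i→19,6→26 27:q→38,i→27,6→19 28:q→37,i→27,6→19 29:q→19,i→31,6→39 30:q→19,i→39,6→26 31:q→19,i→31,6→19 32:q→40,i→24,6→41 33:q→26,i→42,6→33 34:q→40,i→27,6→41 35:q→31,i→17,6→35 36:q→29,i→17,6→35 37:q→37,i→19,6→19 38:q→19,i→19,6→19 39:q→19,i→31,6→26 40:q→40,i→19,6→43 41:q→38,i→27,6→41 42:q→26,i→27,6→41 43:q→38,i→19,6→43 (ε-aug+det+¬).
'ii6': run [49, 37, 15, 2] end={s2,s6} — reject; 3/3 single-dels accept.
'qqqi': |S_i|=[49, 45, 31, 10, 1] end={s2} ∉↓L; 4/4 deletions ∈↓L.
'q6qq': |S_i|=[49, 45, 25, 9, 1] end={s2} — reject; 4/4 del acc.
'iqiqq': N↓-sim [49, 37, 25, 6, 3, 1] end={s2} rej; 5/5 deletions ∈↓L.
'q6q66i': N↓-sim [49, 45, 25, 9, 6, 2, 1] end={s2} ∉↓L; 6/6 deletions ∈↓L.
'6qi6q6': |S_i|=[49, 44, 39, 25, 12, 3, 1] end={s2} ∉↓L; 6/6 deletions ∈↓L.
6 minimals (antichain).

min(Σ*\↓L) = [ii6, qqqi, q6qq, iqiqq, q6q66i, 6qi6q6].


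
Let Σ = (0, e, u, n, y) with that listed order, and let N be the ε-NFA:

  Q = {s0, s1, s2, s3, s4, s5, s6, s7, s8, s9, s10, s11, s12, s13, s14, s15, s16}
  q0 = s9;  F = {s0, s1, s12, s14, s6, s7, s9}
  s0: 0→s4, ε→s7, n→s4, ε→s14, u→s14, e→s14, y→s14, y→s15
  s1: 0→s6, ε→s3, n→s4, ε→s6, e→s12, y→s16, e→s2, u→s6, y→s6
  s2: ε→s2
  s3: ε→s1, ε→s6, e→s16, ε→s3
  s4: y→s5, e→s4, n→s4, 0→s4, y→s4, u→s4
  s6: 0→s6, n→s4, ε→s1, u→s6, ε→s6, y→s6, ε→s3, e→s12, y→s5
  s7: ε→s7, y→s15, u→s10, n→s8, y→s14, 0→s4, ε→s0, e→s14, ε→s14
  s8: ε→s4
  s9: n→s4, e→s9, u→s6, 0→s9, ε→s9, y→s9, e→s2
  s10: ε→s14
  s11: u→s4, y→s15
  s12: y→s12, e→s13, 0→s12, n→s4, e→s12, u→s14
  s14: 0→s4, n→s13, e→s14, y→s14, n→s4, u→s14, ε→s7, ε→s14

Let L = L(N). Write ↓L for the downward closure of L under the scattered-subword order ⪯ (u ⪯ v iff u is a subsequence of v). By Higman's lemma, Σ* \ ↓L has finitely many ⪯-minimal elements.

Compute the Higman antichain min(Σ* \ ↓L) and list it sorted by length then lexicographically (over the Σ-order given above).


A = [n, ueu0].

|Q|=17, |F|=7, |δ|=71 (19 ε).
min D↑ (5 st, q0=0, F={2}): 0:0→0,e→0,u→1,n→2,y→0 1:0→1,e→3,u→1,n→2,y→1 2:0→2,e→2,u→2,n→2,y→2 3:0→3,e→3,u→4,n→2,y→3 4:0→2,e→4,u→4,n→2,y→4 [Hopcroft].
'n': |S_i|=[16, 4] end={s13,s4,s5,s8} rej; 1/1 del acc.
'ueu0': N↓-sim [16, 15, 12, 9, 2] end={s4,s5} ∉↓L; 4/4 deletions ∈↓L.
2 obstructions.


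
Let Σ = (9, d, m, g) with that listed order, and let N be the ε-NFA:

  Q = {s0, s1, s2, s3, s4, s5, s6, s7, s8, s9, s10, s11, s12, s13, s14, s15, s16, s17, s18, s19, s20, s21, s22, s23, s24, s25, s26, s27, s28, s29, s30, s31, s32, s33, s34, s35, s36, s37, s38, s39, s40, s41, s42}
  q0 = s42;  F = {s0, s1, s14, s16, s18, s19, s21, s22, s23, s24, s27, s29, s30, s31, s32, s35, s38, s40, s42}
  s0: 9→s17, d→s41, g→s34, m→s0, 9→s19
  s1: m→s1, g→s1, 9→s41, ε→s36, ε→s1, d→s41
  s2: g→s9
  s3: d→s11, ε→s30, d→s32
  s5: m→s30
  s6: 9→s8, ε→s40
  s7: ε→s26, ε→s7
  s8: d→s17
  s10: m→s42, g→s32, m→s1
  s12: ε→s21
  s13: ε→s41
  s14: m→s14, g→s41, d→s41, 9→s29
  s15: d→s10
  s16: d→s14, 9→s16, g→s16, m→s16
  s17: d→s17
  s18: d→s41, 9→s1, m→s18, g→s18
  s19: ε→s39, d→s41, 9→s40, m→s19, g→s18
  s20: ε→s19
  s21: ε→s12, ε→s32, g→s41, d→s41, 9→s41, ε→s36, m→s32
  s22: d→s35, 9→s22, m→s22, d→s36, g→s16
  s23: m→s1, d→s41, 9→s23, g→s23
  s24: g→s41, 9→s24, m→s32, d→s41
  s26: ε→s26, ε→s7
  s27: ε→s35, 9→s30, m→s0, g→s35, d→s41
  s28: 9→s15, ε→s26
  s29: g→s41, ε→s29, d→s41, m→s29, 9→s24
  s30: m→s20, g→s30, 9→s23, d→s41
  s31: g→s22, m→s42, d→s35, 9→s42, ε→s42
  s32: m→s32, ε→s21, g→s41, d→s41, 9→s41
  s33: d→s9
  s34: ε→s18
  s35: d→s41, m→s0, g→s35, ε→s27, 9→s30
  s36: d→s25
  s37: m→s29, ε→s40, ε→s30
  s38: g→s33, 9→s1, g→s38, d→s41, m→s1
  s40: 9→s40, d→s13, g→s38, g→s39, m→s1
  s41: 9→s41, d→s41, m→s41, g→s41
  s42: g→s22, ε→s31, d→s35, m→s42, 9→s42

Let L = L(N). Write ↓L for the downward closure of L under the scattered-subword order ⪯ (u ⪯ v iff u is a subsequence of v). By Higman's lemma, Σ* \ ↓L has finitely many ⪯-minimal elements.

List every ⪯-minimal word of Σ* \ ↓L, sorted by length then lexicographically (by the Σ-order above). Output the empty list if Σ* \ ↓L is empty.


min(Σ*\↓L) = [dd, ggdg, d99m9, dmg99].

|Q|=43, |F|=19, |δ|=124 (25 ε).
min D↑ (17 st, q0=0, F={4}): 0:9→0,d→1,m→0,g→2 1:9→3,d→4,m→5,g→1 2:9→2,d→1,m→2,g→6 3:9→7,d→4,m→8,g→3 4:9→4,d→4,m→4,g→4 5:9→8,d→4,m→5,g→9 6:9→6,d→10,m→6,g→6 7:9→7,d→4,m→11,g→7 8:9→12,d→4,m→8,g→9 9:9→11,d→4,m→9,g→9 10:9→13,d→4,m→10,g→4 11:9→4,d→4,m→11,g→11 12:9→12,d→4,m→11,g→14 13:9→15,d→4,m→13,g→4 14:9→11,d→4,m→11,g→14 15:9→15,d→4,m→16,g→4 16:9→4,d→4,m→16,g→4.
'dd': N↓-sim [30, 26, 5] end={s13,s17,s25,s41,s9} — reject; 2/2 deletions ∈↓L.
'ggdg': |S_i|=[30, 28, 27, 12, 1] end={s41} ∉↓L; 4/4 del acc.
'd99m9': |S_i|=[30, 26, 21, 15, 7, 1] end={s41} rej; 5/5 del acc.
'dmg99': run [30, 26, 22, 10, 4, 1] end={s41} — reject; 5/5 deletions ∈↓L.
4 obstructions.


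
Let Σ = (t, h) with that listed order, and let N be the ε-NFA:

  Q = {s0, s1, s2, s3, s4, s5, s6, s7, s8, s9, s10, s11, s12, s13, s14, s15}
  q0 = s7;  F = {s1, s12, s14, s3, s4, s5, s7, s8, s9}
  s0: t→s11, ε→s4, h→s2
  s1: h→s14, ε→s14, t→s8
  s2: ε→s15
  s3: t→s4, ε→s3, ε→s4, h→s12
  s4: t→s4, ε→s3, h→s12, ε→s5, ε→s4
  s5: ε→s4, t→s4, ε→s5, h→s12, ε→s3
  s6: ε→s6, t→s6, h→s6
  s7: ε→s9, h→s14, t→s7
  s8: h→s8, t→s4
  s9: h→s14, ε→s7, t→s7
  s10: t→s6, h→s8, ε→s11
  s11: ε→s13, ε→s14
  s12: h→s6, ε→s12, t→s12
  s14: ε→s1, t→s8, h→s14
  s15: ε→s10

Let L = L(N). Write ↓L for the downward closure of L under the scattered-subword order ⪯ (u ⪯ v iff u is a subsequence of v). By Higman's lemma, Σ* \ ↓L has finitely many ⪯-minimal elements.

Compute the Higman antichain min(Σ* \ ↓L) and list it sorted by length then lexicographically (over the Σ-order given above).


|Q|=16, |F|=9, |δ|=44 (20 ε).
min D↑ (6 st, q0=0, F={5}): 0:t→0,h→1 1:t→2,h→1 2:t→3,h→2 3:t→3,h→4 4:t→4,h→5 5:t→5,h→5.
'htthh': run [10, 8, 6, 5, 2, 1] end={s6} — reject; 5/5 single-dels accept.
1 minimals (antichain).

A = [htthh].


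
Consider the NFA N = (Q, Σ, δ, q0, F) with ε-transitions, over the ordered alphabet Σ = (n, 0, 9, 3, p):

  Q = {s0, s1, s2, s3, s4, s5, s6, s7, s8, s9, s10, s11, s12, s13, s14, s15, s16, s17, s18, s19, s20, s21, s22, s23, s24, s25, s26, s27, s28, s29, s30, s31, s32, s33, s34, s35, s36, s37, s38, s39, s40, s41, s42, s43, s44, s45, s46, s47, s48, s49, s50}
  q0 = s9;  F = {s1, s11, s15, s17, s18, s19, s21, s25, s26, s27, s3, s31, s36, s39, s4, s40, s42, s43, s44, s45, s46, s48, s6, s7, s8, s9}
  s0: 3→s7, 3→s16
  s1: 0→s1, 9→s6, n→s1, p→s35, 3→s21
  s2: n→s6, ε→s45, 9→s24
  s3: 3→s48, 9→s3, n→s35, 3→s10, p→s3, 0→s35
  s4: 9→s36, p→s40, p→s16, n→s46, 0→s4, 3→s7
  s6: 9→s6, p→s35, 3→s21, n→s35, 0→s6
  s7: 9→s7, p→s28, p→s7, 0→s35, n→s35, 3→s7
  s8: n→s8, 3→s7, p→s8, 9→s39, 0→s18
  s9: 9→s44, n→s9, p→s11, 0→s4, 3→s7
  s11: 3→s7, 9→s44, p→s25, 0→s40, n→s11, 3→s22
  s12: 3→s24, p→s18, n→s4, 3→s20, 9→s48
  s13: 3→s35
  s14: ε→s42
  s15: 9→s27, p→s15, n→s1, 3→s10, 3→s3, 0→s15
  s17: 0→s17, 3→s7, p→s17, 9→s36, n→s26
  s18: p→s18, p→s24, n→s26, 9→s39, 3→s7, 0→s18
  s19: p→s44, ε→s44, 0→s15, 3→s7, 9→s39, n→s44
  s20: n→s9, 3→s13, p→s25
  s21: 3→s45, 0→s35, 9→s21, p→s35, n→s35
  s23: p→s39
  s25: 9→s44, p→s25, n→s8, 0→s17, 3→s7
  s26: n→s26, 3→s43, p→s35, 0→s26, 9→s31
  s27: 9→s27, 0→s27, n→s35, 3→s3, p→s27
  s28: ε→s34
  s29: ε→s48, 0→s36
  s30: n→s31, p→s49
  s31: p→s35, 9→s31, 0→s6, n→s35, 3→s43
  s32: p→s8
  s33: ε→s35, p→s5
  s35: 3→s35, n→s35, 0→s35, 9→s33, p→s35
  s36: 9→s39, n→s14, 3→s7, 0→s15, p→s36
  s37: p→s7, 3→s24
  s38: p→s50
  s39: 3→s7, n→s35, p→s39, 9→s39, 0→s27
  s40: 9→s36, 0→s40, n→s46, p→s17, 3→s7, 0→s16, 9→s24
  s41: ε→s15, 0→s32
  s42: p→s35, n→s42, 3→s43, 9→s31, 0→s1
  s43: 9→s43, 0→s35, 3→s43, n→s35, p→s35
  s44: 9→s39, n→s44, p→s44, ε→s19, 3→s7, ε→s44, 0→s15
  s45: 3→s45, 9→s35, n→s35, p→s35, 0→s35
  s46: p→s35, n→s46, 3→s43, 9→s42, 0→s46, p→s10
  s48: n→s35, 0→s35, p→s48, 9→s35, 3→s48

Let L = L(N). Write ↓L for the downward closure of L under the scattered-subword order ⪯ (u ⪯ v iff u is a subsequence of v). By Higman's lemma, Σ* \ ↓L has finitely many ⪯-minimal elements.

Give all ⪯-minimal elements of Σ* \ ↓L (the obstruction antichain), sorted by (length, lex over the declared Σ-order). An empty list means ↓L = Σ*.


|Q|=51, |F|=26, |δ|=176 (9 ε).
min D↑ (26 st, q0=0, F={10}): 0:n→0,0→1,9→2,3→3,p→4 1:n→5,0→1,9→6,3→3,p→7 2:n→2,0→8,9→9,3→3,p→2 3:n→10,0→10,9→3,3→3,p→3 4:n→4,0→7,9→2,3→3,p→11 5:n→5,0→5,9→12,3→13,p→10 6:n→12,0→8,9→9,3→3,p→6 7:n→5,0→7,9→6,3→3,p→14 8:n→15,0→8,9→16,3→17,p→8 9:n→10,0→16,9→9,3→3,p→9 10:n→10,0→10,9→10,3→10,p→10 11:n→18,0→14,9→2,3→3,p→11 12:n→12,0→15,9→19,3→13,p→10 13:n→10,0→10,9→13,3→13,p→10 14:n→20,0→14,9→6,3→3,p→14 15:n→15,0→15,9→21,3→22,p→10 16:n→10,0→16,9→16,3→17,p→16 17:n→10,0→10,9→17,3→23,p→17 18:n→18,0→24,9→9,3→3,p→18 19:n→10,0→21,9→19,3→13,p→10 20:n→20,0→20,9→19,3→13,p→10 21:n→10,0→21,9→21,3→22,p→10 22:n→10,0→10,9→22,3→25,p→10 23:n→10,0→10,9→10,3→23,p→23 24:n→20,0→24,9→9,3→3,p→24 25:n→10,0→10,9→10,3→25,p→10 [Hopcroft].
'3n': run [36, 13, 3] end={s33,s35,s5} rej; 2/2 del acc.
'30': run [36, 13, 3] end={s33,s35,s5} ∉↓L; 2/2 single-dels accept.
'0np': N↓-sim [36, 29, 14, 4] end={s10,s33,s35,s5} — reject; 3/3 del acc.
'99n': N↓-sim [36, 24, 16, 3] end={s33,s35,s5} ∉↓L; 3/3 single-dels accept.
'90339': N↓-sim [36, 24, 12, 8, 6, 3] end={s33,s35,s5} — reject; 5/5 del acc.
'ppn9n': run [36, 34, 29, 26, 16, 3] end={s33,s35,s5} rej; 5/5 single-dels accept.
6 obstructions.

A = [3n, 30, 0np, 99n, 90339, ppn9n].
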